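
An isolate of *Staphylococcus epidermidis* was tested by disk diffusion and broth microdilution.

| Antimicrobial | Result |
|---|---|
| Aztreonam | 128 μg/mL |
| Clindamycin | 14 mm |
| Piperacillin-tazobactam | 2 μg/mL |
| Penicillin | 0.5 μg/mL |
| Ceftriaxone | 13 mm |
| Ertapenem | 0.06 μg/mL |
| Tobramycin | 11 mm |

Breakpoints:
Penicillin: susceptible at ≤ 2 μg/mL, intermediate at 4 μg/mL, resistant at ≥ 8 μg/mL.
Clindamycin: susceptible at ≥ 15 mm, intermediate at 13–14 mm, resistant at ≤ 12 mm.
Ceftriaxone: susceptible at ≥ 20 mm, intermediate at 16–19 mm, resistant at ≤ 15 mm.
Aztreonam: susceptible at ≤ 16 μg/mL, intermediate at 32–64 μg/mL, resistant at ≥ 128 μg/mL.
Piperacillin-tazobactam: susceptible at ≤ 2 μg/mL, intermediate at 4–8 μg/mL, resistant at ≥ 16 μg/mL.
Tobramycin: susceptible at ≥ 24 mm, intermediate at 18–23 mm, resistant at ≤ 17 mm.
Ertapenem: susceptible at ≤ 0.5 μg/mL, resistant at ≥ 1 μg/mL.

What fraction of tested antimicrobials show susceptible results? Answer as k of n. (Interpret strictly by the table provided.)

3 of 7

Aztreonam (128 μg/mL) ≥ 128 μg/mL — resistant
Clindamycin (14 mm) in 13–14 mm → I
Piperacillin-tazobactam 2 μg/mL: ≤ 2 μg/mL → S
Penicillin 0.5 μg/mL: ≤ 2 μg/mL → Susceptible
Ceftriaxone 13 mm: ≤ 15 mm — R
Ertapenem (0.06 μg/mL) ≤ 0.5 μg/mL ⇒ susceptible
Tobramycin (11 mm) ≤ 17 mm ⇒ R
Susceptible: 3/7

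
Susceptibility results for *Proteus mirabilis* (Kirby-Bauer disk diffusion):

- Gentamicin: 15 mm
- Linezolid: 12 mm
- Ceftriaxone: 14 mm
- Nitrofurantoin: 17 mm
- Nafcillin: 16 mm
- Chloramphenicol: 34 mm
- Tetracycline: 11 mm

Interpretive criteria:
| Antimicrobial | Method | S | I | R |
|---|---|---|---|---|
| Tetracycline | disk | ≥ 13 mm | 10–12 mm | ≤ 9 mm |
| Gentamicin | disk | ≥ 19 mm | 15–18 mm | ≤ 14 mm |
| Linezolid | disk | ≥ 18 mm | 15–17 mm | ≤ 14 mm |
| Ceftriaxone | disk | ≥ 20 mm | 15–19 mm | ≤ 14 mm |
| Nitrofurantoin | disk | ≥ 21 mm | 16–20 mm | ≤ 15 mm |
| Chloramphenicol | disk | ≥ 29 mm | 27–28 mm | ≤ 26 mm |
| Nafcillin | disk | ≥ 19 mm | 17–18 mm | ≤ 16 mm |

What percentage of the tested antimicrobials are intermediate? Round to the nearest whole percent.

Gentamicin: 15 mm is in 15–18 mm ⇒ I
Linezolid 12 mm: ≤ 14 mm → Resistant
Ceftriaxone (14 mm) ≤ 14 mm — Resistant
Nitrofurantoin 17 mm: in 16–20 mm → I
Nafcillin: 16 mm is ≤ 16 mm → resistant
Chloramphenicol: 34 mm is ≥ 29 mm ⇒ S
Tetracycline 11 mm: in 10–12 mm ⇒ intermediate
Intermediate: 3/7

43%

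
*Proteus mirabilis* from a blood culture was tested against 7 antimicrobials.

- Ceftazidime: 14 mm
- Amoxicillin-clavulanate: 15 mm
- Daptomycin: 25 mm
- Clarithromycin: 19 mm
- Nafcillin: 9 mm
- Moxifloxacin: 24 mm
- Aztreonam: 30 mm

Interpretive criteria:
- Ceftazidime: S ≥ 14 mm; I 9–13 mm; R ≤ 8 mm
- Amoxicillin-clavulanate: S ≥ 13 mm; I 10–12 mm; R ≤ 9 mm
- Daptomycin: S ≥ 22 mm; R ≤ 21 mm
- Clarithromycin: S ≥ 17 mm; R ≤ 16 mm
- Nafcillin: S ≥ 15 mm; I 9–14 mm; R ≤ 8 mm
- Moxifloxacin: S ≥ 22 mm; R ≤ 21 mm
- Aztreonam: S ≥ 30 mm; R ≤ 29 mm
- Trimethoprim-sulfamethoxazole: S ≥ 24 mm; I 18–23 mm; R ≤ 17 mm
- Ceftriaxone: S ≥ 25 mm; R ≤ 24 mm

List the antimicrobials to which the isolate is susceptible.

ceftazidime, amoxicillin-clavulanate, daptomycin, clarithromycin, moxifloxacin, aztreonam

Ceftazidime 14 mm: ≥ 14 mm ⇒ Susceptible
Amoxicillin-clavulanate (15 mm) ≥ 13 mm ⇒ susceptible
Daptomycin (25 mm) ≥ 22 mm — Susceptible
Clarithromycin 19 mm: ≥ 17 mm — susceptible
Nafcillin 9 mm: in 9–14 mm — I
Moxifloxacin (24 mm) ≥ 22 mm — Susceptible
Aztreonam 30 mm: ≥ 30 mm ⇒ Susceptible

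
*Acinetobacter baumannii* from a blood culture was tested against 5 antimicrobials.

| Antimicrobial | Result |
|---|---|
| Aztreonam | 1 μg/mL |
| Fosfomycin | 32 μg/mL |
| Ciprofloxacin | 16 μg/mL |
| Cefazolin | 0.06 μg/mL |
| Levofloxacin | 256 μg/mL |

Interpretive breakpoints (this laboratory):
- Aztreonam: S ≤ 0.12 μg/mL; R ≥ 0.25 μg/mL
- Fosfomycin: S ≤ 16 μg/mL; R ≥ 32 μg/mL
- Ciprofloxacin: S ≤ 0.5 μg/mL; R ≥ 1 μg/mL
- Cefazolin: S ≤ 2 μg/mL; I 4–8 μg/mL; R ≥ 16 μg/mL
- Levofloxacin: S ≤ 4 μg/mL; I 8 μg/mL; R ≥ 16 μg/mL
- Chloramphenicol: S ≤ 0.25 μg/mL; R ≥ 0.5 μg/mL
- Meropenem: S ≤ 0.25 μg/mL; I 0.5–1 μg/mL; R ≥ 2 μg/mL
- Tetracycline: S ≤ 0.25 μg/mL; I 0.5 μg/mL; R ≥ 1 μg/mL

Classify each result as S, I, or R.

R, R, R, S, R

Aztreonam (1 μg/mL) ≥ 0.25 μg/mL → Resistant
Fosfomycin (32 μg/mL) ≥ 32 μg/mL → resistant
Ciprofloxacin 16 μg/mL: ≥ 1 μg/mL ⇒ Resistant
Cefazolin (0.06 μg/mL) ≤ 2 μg/mL → susceptible
Levofloxacin (256 μg/mL) ≥ 16 μg/mL → resistant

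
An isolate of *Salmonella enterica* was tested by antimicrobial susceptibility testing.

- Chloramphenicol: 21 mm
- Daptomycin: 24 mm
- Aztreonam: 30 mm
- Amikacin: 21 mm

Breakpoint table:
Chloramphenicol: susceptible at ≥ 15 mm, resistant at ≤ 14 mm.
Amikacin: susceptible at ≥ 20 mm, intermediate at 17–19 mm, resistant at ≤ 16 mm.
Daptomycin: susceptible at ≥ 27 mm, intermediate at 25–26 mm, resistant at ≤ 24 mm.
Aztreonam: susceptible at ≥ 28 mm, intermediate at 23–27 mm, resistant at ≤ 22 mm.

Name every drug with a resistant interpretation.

Chloramphenicol: 21 mm is ≥ 15 mm — susceptible
Daptomycin: 24 mm is ≤ 24 mm → resistant
Aztreonam: 30 mm is ≥ 28 mm — S
Amikacin (21 mm) ≥ 20 mm ⇒ Susceptible

daptomycin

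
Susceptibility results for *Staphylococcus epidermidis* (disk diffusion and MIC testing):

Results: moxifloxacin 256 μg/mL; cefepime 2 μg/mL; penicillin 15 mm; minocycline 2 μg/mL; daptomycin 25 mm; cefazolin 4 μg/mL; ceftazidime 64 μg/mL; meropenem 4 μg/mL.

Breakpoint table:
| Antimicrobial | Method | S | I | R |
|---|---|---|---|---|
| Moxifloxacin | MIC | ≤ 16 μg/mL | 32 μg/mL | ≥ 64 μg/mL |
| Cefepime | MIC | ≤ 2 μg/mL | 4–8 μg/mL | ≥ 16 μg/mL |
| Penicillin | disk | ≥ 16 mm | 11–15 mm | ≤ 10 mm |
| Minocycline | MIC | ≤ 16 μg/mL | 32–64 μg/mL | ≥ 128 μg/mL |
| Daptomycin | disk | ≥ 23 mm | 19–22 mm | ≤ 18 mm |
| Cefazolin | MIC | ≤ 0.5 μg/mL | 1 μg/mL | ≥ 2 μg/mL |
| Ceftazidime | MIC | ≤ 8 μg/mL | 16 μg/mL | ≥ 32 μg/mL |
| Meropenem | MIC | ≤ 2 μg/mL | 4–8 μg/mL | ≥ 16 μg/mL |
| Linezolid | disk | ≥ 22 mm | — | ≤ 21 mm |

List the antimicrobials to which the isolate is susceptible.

Moxifloxacin (256 μg/mL) ≥ 64 μg/mL → R
Cefepime 2 μg/mL: ≤ 2 μg/mL → susceptible
Penicillin 15 mm: in 11–15 mm ⇒ I
Minocycline: 2 μg/mL is ≤ 16 μg/mL → susceptible
Daptomycin 25 mm: ≥ 23 mm ⇒ susceptible
Cefazolin: 4 μg/mL is ≥ 2 μg/mL → R
Ceftazidime: 64 μg/mL is ≥ 32 μg/mL → resistant
Meropenem (4 μg/mL) in 4–8 μg/mL → I

cefepime, minocycline, daptomycin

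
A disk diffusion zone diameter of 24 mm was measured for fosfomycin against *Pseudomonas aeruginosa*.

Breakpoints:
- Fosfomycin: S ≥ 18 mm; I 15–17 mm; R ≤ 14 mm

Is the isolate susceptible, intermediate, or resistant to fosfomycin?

Fosfomycin (24 mm) ≥ 18 mm → S

S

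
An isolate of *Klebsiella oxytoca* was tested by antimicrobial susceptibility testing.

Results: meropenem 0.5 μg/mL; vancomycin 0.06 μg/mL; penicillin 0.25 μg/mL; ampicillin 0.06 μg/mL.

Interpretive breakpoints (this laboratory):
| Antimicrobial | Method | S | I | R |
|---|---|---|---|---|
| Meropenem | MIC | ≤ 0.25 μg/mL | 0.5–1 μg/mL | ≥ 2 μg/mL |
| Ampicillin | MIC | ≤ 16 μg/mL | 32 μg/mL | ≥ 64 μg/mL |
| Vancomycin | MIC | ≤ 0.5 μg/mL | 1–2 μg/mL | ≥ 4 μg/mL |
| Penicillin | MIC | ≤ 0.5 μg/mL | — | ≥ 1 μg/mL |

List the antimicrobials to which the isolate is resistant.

Meropenem (0.5 μg/mL) in 0.5–1 μg/mL — intermediate
Vancomycin 0.06 μg/mL: ≤ 0.5 μg/mL → Susceptible
Penicillin: 0.25 μg/mL is ≤ 0.5 μg/mL ⇒ Susceptible
Ampicillin (0.06 μg/mL) ≤ 16 μg/mL ⇒ Susceptible

none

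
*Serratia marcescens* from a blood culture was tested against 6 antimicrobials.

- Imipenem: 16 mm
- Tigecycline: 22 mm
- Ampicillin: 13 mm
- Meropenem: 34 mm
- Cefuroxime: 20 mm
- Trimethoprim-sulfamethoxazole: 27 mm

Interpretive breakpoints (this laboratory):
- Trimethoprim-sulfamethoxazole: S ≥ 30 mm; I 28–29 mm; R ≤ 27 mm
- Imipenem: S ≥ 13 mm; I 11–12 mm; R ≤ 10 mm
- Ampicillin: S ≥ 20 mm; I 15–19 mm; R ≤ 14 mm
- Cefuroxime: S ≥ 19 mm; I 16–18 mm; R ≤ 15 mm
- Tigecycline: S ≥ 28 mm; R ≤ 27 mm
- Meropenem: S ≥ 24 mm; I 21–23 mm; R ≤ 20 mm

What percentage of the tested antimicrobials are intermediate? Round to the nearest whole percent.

Imipenem (16 mm) ≥ 13 mm → Susceptible
Tigecycline: 22 mm is ≤ 27 mm → Resistant
Ampicillin (13 mm) ≤ 14 mm → resistant
Meropenem 34 mm: ≥ 24 mm → susceptible
Cefuroxime 20 mm: ≥ 19 mm → susceptible
Trimethoprim-sulfamethoxazole 27 mm: ≤ 27 mm ⇒ R
Intermediate: 0/6

0%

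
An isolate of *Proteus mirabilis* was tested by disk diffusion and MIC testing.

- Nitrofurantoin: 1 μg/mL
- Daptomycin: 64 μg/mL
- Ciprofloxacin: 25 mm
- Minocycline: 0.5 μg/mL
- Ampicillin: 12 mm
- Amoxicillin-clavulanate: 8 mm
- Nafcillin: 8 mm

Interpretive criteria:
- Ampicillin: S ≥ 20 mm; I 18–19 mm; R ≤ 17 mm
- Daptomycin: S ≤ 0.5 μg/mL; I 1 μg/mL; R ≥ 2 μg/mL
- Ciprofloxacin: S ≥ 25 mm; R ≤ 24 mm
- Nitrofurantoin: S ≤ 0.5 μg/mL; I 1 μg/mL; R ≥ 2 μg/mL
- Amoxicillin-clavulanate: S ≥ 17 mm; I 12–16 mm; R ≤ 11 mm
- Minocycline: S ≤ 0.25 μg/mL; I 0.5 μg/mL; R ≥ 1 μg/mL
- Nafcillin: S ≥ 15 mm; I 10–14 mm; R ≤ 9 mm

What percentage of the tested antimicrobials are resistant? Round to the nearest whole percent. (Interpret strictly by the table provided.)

57%

Nitrofurantoin: 1 μg/mL is = 1 μg/mL → Intermediate
Daptomycin (64 μg/mL) ≥ 2 μg/mL ⇒ Resistant
Ciprofloxacin: 25 mm is ≥ 25 mm ⇒ S
Minocycline (0.5 μg/mL) = 0.5 μg/mL → Intermediate
Ampicillin: 12 mm is ≤ 17 mm — resistant
Amoxicillin-clavulanate (8 mm) ≤ 11 mm → R
Nafcillin: 8 mm is ≤ 9 mm ⇒ Resistant
Resistant: 4/7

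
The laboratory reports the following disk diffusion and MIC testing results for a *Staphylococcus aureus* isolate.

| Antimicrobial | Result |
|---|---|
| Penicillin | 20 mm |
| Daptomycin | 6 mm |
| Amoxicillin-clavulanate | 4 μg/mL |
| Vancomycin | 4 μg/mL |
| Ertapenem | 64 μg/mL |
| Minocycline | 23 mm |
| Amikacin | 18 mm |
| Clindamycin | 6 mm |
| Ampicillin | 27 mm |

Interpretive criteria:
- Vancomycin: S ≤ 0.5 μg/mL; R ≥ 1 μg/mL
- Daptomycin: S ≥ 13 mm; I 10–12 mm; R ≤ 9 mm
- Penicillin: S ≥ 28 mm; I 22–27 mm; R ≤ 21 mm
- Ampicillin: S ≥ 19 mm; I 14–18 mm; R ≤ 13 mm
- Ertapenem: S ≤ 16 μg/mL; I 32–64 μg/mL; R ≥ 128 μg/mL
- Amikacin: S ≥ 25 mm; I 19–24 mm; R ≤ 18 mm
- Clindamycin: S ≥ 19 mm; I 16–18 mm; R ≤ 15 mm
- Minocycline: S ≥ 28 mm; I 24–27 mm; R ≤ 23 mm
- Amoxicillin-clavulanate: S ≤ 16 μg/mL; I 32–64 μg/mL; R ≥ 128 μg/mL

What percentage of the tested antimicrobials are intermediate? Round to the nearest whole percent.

11%

Penicillin: 20 mm is ≤ 21 mm → R
Daptomycin (6 mm) ≤ 9 mm → Resistant
Amoxicillin-clavulanate (4 μg/mL) ≤ 16 μg/mL — Susceptible
Vancomycin: 4 μg/mL is ≥ 1 μg/mL — Resistant
Ertapenem: 64 μg/mL is in 32–64 μg/mL ⇒ Intermediate
Minocycline 23 mm: ≤ 23 mm ⇒ resistant
Amikacin: 18 mm is ≤ 18 mm — resistant
Clindamycin (6 mm) ≤ 15 mm — resistant
Ampicillin (27 mm) ≥ 19 mm → S
Intermediate: 1/9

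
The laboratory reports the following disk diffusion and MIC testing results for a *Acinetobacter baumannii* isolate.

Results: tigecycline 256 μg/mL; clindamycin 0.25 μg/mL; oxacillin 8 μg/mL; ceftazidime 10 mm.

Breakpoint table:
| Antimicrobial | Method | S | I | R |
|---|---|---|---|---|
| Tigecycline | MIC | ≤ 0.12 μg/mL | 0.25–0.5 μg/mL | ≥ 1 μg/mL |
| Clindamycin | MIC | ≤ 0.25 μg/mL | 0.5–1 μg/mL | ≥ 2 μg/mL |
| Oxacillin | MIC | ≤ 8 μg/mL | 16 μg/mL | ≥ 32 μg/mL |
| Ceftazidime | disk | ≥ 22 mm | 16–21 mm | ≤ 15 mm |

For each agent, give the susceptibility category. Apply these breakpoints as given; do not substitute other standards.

Tigecycline 256 μg/mL: ≥ 1 μg/mL — resistant
Clindamycin 0.25 μg/mL: ≤ 0.25 μg/mL ⇒ Susceptible
Oxacillin 8 μg/mL: ≤ 8 μg/mL ⇒ Susceptible
Ceftazidime 10 mm: ≤ 15 mm ⇒ resistant

R, S, S, R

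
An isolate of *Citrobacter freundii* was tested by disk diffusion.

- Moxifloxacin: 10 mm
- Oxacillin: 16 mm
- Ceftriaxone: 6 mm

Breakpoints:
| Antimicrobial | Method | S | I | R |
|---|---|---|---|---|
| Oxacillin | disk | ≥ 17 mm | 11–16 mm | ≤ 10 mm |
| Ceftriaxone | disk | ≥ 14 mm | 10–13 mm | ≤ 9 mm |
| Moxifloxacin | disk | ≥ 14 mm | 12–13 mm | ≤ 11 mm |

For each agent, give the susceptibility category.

Moxifloxacin (10 mm) ≤ 11 mm → R
Oxacillin: 16 mm is in 11–16 mm → I
Ceftriaxone 6 mm: ≤ 9 mm — Resistant

R, I, R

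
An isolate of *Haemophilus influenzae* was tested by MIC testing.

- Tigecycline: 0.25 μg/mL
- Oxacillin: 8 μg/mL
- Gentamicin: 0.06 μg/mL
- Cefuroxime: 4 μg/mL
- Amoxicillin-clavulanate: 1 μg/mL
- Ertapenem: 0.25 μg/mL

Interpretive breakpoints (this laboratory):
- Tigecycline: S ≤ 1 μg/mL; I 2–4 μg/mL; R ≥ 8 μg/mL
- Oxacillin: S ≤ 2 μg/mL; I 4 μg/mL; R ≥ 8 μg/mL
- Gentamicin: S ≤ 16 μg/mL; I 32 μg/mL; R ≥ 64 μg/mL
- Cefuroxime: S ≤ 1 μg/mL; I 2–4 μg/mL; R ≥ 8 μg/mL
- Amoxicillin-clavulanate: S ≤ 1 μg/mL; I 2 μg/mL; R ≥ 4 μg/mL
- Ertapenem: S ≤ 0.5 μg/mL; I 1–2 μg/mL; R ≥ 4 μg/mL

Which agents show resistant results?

Tigecycline: 0.25 μg/mL is ≤ 1 μg/mL → Susceptible
Oxacillin: 8 μg/mL is ≥ 8 μg/mL — Resistant
Gentamicin 0.06 μg/mL: ≤ 16 μg/mL ⇒ susceptible
Cefuroxime: 4 μg/mL is in 2–4 μg/mL → Intermediate
Amoxicillin-clavulanate 1 μg/mL: ≤ 1 μg/mL → susceptible
Ertapenem (0.25 μg/mL) ≤ 0.5 μg/mL — S

oxacillin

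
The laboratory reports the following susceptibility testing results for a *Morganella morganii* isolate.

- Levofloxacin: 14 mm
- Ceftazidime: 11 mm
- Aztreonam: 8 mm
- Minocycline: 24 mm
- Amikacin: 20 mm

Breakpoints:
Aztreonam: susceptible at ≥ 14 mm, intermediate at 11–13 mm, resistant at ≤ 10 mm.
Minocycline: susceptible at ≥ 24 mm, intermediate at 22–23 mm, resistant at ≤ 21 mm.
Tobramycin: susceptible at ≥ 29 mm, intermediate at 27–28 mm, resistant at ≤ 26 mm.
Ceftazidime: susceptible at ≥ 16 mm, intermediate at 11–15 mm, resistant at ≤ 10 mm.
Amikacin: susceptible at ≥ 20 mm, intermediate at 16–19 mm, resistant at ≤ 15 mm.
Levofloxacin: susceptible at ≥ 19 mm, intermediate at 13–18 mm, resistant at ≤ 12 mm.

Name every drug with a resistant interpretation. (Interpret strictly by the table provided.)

Levofloxacin 14 mm: in 13–18 mm → intermediate
Ceftazidime 11 mm: in 11–15 mm — I
Aztreonam (8 mm) ≤ 10 mm → resistant
Minocycline: 24 mm is ≥ 24 mm → Susceptible
Amikacin: 20 mm is ≥ 20 mm — susceptible

aztreonam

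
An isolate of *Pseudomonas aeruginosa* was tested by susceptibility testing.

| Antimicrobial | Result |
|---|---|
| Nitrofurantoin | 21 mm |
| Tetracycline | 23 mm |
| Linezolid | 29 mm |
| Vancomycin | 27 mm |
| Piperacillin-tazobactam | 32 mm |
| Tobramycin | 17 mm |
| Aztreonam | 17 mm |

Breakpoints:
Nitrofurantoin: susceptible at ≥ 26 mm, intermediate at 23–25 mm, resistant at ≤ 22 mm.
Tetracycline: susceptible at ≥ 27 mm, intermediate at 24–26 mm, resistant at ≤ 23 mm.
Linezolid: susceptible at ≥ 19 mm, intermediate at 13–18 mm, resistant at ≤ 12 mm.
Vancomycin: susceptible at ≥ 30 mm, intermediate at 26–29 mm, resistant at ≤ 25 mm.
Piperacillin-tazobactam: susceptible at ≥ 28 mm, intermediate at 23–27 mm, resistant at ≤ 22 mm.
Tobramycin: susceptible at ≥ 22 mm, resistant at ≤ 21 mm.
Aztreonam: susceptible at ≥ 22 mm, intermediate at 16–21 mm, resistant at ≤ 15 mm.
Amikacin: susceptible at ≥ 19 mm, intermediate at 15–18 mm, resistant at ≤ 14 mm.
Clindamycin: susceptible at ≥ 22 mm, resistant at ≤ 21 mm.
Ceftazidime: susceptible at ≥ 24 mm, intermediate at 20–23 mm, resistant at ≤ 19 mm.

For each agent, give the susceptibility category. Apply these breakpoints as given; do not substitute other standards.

R, R, S, I, S, R, I

Nitrofurantoin 21 mm: ≤ 22 mm → resistant
Tetracycline (23 mm) ≤ 23 mm — R
Linezolid 29 mm: ≥ 19 mm ⇒ Susceptible
Vancomycin 27 mm: in 26–29 mm — I
Piperacillin-tazobactam: 32 mm is ≥ 28 mm ⇒ S
Tobramycin 17 mm: ≤ 21 mm — R
Aztreonam (17 mm) in 16–21 mm — I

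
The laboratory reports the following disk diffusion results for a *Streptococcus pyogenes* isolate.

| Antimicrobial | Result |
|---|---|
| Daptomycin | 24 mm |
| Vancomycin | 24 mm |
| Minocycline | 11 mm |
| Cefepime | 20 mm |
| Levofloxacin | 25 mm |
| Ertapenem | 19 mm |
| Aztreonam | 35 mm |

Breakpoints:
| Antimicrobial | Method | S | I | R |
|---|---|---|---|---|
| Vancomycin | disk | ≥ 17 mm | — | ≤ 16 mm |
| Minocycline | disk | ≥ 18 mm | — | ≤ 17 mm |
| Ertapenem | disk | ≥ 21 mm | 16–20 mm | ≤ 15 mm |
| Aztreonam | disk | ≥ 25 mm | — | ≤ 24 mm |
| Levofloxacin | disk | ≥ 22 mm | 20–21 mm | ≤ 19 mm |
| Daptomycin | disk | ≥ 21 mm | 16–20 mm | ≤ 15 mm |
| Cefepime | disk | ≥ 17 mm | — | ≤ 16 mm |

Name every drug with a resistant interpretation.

minocycline

Daptomycin 24 mm: ≥ 21 mm ⇒ susceptible
Vancomycin 24 mm: ≥ 17 mm — Susceptible
Minocycline 11 mm: ≤ 17 mm — resistant
Cefepime 20 mm: ≥ 17 mm → S
Levofloxacin: 25 mm is ≥ 22 mm → Susceptible
Ertapenem: 19 mm is in 16–20 mm — intermediate
Aztreonam (35 mm) ≥ 25 mm — Susceptible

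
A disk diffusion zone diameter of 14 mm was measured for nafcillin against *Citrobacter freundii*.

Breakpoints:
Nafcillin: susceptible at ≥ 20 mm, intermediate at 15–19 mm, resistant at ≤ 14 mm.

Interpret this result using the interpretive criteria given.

Nafcillin (14 mm) ≤ 14 mm → Resistant

Resistant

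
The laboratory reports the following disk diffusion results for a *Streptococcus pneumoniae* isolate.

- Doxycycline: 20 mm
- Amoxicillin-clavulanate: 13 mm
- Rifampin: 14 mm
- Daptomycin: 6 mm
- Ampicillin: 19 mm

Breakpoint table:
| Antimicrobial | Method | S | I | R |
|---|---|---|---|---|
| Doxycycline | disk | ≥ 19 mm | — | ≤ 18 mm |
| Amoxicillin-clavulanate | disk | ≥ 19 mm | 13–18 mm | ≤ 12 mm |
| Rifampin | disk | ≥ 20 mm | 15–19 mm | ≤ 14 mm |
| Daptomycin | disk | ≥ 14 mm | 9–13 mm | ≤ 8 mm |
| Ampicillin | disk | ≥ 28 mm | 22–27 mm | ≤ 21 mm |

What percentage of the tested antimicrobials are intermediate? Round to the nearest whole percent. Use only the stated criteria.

20%

Doxycycline 20 mm: ≥ 19 mm — S
Amoxicillin-clavulanate (13 mm) in 13–18 mm → I
Rifampin 14 mm: ≤ 14 mm — resistant
Daptomycin 6 mm: ≤ 8 mm → resistant
Ampicillin 19 mm: ≤ 21 mm — resistant
Intermediate: 1/5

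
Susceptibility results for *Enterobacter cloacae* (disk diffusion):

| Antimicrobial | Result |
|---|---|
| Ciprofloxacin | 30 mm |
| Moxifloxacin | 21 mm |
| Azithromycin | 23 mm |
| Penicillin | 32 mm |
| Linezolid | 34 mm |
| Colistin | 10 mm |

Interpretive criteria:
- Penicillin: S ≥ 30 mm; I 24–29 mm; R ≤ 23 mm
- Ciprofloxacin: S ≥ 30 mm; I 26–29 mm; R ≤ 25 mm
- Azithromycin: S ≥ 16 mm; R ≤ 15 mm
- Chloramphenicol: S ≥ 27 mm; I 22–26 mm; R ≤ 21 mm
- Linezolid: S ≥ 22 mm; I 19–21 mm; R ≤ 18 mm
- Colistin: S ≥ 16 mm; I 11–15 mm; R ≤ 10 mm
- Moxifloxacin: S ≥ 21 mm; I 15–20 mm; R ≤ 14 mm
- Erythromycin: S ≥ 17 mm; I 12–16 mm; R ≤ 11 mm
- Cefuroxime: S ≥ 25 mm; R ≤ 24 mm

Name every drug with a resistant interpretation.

Ciprofloxacin 30 mm: ≥ 30 mm ⇒ Susceptible
Moxifloxacin (21 mm) ≥ 21 mm → Susceptible
Azithromycin: 23 mm is ≥ 16 mm — susceptible
Penicillin 32 mm: ≥ 30 mm — S
Linezolid 34 mm: ≥ 22 mm ⇒ S
Colistin (10 mm) ≤ 10 mm ⇒ Resistant

colistin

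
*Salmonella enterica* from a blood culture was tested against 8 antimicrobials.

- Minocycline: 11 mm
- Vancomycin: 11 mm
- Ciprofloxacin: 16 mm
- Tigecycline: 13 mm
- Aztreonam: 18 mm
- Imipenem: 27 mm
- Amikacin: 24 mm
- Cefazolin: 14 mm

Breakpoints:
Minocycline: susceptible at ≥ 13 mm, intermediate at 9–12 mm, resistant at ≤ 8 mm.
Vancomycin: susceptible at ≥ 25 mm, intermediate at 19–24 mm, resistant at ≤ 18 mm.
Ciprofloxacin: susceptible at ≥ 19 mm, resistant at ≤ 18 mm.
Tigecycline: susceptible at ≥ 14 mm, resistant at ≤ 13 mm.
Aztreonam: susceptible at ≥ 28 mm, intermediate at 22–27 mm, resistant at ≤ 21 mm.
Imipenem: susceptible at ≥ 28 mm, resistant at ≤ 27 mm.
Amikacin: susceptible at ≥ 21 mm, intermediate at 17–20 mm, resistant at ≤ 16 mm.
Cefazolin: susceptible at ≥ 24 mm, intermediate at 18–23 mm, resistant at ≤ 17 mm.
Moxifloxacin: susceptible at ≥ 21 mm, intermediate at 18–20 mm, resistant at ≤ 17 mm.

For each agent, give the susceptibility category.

I, R, R, R, R, R, S, R

Minocycline: 11 mm is in 9–12 mm — I
Vancomycin 11 mm: ≤ 18 mm ⇒ resistant
Ciprofloxacin 16 mm: ≤ 18 mm → R
Tigecycline (13 mm) ≤ 13 mm — resistant
Aztreonam (18 mm) ≤ 21 mm ⇒ resistant
Imipenem 27 mm: ≤ 27 mm → R
Amikacin 24 mm: ≥ 21 mm ⇒ susceptible
Cefazolin: 14 mm is ≤ 17 mm ⇒ resistant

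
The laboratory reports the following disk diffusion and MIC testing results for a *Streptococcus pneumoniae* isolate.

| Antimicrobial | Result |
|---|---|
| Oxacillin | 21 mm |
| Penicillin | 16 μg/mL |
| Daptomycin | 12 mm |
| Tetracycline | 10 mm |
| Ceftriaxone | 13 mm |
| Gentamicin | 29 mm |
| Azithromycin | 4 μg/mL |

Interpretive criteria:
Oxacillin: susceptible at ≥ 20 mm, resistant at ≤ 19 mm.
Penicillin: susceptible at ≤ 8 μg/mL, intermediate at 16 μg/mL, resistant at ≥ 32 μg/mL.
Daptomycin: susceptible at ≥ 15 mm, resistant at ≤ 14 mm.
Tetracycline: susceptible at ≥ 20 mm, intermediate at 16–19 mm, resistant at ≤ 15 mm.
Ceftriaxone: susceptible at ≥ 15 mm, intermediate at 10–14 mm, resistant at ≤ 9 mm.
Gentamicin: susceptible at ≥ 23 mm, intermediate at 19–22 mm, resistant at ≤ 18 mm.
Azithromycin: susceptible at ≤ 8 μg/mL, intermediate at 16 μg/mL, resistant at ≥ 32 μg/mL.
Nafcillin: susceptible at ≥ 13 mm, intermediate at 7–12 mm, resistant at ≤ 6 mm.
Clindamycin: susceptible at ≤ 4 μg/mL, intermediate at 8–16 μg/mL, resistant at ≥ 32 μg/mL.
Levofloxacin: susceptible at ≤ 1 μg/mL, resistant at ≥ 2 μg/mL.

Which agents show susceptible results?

Oxacillin 21 mm: ≥ 20 mm → susceptible
Penicillin 16 μg/mL: = 16 μg/mL → I
Daptomycin 12 mm: ≤ 14 mm → Resistant
Tetracycline (10 mm) ≤ 15 mm → resistant
Ceftriaxone (13 mm) in 10–14 mm → I
Gentamicin 29 mm: ≥ 23 mm ⇒ susceptible
Azithromycin: 4 μg/mL is ≤ 8 μg/mL — Susceptible

oxacillin, gentamicin, azithromycin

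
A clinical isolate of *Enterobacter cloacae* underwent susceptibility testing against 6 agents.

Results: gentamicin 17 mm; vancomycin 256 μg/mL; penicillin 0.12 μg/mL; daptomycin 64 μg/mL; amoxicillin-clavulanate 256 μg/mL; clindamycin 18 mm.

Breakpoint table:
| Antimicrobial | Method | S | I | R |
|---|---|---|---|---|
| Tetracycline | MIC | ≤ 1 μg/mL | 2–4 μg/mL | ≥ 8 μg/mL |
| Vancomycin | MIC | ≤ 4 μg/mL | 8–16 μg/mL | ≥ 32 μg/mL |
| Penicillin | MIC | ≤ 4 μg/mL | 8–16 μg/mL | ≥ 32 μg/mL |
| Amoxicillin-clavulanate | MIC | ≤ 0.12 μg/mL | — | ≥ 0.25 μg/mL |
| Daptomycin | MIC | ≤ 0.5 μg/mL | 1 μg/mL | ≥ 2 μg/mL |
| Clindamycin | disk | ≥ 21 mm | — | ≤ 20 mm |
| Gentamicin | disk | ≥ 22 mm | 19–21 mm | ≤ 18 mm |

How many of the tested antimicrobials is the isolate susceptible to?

1

Gentamicin (17 mm) ≤ 18 mm → Resistant
Vancomycin: 256 μg/mL is ≥ 32 μg/mL → resistant
Penicillin: 0.12 μg/mL is ≤ 4 μg/mL ⇒ S
Daptomycin 64 μg/mL: ≥ 2 μg/mL — resistant
Amoxicillin-clavulanate 256 μg/mL: ≥ 0.25 μg/mL → resistant
Clindamycin (18 mm) ≤ 20 mm → Resistant
Susceptible: 1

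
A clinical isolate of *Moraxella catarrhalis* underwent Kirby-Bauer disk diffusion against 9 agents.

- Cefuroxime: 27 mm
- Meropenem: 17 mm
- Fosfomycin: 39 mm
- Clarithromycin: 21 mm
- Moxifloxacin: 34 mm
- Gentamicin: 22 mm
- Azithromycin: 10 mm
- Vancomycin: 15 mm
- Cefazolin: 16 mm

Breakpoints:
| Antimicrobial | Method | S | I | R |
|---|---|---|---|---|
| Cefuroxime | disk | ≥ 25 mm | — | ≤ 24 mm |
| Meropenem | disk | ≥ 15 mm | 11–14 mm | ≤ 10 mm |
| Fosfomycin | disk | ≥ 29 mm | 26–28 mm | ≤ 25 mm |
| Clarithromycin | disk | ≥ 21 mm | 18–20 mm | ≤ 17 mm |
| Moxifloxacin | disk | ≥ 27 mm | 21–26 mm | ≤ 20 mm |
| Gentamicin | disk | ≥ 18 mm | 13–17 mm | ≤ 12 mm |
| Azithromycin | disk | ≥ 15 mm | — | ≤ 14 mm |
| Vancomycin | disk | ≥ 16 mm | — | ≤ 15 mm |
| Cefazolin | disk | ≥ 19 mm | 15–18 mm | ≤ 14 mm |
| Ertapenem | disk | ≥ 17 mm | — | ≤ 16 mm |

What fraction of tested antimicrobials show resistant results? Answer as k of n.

2 of 9

Cefuroxime 27 mm: ≥ 25 mm ⇒ S
Meropenem: 17 mm is ≥ 15 mm ⇒ S
Fosfomycin: 39 mm is ≥ 29 mm — Susceptible
Clarithromycin (21 mm) ≥ 21 mm — susceptible
Moxifloxacin: 34 mm is ≥ 27 mm → susceptible
Gentamicin (22 mm) ≥ 18 mm → susceptible
Azithromycin: 10 mm is ≤ 14 mm → Resistant
Vancomycin: 15 mm is ≤ 15 mm — Resistant
Cefazolin: 16 mm is in 15–18 mm ⇒ Intermediate
Resistant: 2/9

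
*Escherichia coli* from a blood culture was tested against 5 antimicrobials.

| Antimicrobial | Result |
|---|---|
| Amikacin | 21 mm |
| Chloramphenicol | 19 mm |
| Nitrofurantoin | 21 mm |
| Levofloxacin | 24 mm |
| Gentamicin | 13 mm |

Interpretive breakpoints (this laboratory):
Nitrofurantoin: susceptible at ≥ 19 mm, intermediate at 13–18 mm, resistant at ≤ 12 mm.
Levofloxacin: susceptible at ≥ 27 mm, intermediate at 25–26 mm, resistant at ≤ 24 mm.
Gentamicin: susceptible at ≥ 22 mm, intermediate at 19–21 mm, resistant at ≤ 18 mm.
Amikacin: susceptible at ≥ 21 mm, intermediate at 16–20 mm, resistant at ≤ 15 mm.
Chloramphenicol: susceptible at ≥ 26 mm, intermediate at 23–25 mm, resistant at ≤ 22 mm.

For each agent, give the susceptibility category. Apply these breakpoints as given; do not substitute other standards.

S, R, S, R, R

Amikacin: 21 mm is ≥ 21 mm — S
Chloramphenicol 19 mm: ≤ 22 mm ⇒ R
Nitrofurantoin: 21 mm is ≥ 19 mm → Susceptible
Levofloxacin: 24 mm is ≤ 24 mm → Resistant
Gentamicin: 13 mm is ≤ 18 mm — R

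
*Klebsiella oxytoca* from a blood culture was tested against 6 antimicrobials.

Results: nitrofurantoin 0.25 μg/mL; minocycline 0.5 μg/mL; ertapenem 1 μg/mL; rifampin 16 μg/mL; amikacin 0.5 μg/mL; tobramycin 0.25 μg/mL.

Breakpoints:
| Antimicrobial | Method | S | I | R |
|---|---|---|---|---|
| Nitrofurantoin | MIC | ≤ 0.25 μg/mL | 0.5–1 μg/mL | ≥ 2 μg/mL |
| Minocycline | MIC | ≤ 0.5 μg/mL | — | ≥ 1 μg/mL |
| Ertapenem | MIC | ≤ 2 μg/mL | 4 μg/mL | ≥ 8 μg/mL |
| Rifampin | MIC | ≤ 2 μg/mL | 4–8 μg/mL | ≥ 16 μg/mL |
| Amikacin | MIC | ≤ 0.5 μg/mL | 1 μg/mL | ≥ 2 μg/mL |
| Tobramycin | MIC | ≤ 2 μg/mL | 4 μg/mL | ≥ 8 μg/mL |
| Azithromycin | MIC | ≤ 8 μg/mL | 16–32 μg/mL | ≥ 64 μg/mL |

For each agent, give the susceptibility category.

Nitrofurantoin (0.25 μg/mL) ≤ 0.25 μg/mL ⇒ S
Minocycline (0.5 μg/mL) ≤ 0.5 μg/mL ⇒ S
Ertapenem (1 μg/mL) ≤ 2 μg/mL — S
Rifampin: 16 μg/mL is ≥ 16 μg/mL ⇒ resistant
Amikacin 0.5 μg/mL: ≤ 0.5 μg/mL → Susceptible
Tobramycin (0.25 μg/mL) ≤ 2 μg/mL → Susceptible

S, S, S, R, S, S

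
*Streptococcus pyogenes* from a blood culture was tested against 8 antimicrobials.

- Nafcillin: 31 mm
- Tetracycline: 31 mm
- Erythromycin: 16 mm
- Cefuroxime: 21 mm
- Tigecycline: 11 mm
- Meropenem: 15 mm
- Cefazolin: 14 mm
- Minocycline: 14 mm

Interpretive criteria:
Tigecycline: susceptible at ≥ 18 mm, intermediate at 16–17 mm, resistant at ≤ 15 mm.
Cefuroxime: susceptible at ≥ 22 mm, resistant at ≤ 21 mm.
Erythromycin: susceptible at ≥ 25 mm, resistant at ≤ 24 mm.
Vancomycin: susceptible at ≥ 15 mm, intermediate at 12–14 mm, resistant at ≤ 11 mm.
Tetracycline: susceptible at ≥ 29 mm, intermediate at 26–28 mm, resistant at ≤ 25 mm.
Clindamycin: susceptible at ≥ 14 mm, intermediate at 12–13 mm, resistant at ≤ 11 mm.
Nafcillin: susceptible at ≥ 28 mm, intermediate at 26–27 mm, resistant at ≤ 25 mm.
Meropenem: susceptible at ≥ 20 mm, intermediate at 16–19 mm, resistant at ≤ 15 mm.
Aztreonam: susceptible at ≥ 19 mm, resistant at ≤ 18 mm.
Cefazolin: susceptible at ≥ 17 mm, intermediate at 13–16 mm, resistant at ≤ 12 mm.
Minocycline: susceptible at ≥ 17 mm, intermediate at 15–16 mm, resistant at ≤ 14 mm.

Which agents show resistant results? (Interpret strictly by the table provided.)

Nafcillin (31 mm) ≥ 28 mm ⇒ Susceptible
Tetracycline 31 mm: ≥ 29 mm — susceptible
Erythromycin 16 mm: ≤ 24 mm ⇒ resistant
Cefuroxime: 21 mm is ≤ 21 mm ⇒ resistant
Tigecycline 11 mm: ≤ 15 mm → R
Meropenem (15 mm) ≤ 15 mm ⇒ resistant
Cefazolin: 14 mm is in 13–16 mm ⇒ Intermediate
Minocycline: 14 mm is ≤ 14 mm ⇒ Resistant

erythromycin, cefuroxime, tigecycline, meropenem, minocycline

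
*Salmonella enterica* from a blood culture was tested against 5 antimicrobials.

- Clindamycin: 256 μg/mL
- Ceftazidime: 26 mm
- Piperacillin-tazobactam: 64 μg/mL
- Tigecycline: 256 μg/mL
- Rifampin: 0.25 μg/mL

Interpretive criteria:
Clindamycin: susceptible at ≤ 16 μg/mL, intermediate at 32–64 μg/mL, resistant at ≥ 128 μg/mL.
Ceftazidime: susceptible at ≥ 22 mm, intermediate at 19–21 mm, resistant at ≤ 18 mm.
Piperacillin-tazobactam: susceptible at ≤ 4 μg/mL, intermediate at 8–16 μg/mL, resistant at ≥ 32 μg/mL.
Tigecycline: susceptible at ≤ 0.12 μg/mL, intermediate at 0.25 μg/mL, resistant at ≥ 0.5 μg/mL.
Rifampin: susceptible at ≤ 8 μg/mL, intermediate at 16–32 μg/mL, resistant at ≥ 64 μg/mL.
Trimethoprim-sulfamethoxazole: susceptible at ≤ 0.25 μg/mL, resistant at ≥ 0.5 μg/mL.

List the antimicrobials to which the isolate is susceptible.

ceftazidime, rifampin

Clindamycin 256 μg/mL: ≥ 128 μg/mL → Resistant
Ceftazidime (26 mm) ≥ 22 mm → susceptible
Piperacillin-tazobactam: 64 μg/mL is ≥ 32 μg/mL → Resistant
Tigecycline (256 μg/mL) ≥ 0.5 μg/mL ⇒ Resistant
Rifampin 0.25 μg/mL: ≤ 8 μg/mL ⇒ Susceptible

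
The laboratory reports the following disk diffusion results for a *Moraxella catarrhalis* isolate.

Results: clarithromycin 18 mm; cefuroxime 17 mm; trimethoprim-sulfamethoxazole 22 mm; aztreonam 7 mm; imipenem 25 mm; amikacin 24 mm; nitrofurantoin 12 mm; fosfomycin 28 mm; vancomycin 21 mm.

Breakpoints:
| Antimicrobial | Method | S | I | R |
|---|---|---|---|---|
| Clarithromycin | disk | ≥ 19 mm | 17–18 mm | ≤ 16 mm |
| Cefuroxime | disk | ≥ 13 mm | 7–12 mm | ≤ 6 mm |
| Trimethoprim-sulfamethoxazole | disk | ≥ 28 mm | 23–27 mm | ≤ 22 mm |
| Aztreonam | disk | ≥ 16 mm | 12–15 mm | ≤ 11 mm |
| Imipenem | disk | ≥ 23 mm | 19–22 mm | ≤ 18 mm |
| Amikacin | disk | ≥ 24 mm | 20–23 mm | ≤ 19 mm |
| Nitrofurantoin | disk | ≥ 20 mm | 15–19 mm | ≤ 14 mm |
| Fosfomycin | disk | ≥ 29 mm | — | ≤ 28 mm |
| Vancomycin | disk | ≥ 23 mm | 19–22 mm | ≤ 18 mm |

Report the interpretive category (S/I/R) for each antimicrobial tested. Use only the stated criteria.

I, S, R, R, S, S, R, R, I

Clarithromycin (18 mm) in 17–18 mm → Intermediate
Cefuroxime: 17 mm is ≥ 13 mm — S
Trimethoprim-sulfamethoxazole 22 mm: ≤ 22 mm ⇒ Resistant
Aztreonam: 7 mm is ≤ 11 mm → Resistant
Imipenem (25 mm) ≥ 23 mm ⇒ Susceptible
Amikacin: 24 mm is ≥ 24 mm → susceptible
Nitrofurantoin 12 mm: ≤ 14 mm → Resistant
Fosfomycin: 28 mm is ≤ 28 mm ⇒ resistant
Vancomycin: 21 mm is in 19–22 mm → I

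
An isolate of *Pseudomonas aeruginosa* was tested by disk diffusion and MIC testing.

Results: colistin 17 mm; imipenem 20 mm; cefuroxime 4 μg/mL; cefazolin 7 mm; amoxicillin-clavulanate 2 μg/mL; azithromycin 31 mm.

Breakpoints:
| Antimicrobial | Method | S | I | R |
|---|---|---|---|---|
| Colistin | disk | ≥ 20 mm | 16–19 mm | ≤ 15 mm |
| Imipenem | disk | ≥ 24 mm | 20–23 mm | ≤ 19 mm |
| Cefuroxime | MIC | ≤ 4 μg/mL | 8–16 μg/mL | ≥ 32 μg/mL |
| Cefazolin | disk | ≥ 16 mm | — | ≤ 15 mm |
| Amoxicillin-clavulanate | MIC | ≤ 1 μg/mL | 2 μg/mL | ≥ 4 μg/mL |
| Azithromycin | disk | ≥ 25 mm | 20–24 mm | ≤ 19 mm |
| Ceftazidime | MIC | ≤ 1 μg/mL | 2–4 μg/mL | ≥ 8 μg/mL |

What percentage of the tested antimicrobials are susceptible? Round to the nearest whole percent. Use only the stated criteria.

33%

Colistin (17 mm) in 16–19 mm ⇒ intermediate
Imipenem (20 mm) in 20–23 mm → Intermediate
Cefuroxime (4 μg/mL) ≤ 4 μg/mL — Susceptible
Cefazolin (7 mm) ≤ 15 mm — Resistant
Amoxicillin-clavulanate 2 μg/mL: = 2 μg/mL ⇒ intermediate
Azithromycin (31 mm) ≥ 25 mm → Susceptible
Susceptible: 2/6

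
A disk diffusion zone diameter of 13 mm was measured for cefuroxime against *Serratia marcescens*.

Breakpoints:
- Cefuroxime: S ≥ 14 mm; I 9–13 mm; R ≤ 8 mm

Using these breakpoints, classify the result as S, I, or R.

Cefuroxime (13 mm) in 9–13 mm → I

I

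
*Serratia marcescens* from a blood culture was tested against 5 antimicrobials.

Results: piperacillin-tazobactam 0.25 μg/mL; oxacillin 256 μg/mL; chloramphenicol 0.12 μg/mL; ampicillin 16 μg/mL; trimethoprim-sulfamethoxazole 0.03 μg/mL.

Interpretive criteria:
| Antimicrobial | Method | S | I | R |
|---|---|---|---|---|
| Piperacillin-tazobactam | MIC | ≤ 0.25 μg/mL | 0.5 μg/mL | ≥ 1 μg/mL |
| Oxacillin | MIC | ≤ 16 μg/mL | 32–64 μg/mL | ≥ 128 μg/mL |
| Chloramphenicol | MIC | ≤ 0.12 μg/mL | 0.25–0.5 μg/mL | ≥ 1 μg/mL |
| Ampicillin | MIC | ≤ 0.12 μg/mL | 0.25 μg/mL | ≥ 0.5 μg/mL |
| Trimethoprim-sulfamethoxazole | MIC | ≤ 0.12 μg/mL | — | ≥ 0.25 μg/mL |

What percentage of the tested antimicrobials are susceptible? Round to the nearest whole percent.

60%

Piperacillin-tazobactam (0.25 μg/mL) ≤ 0.25 μg/mL — susceptible
Oxacillin: 256 μg/mL is ≥ 128 μg/mL ⇒ Resistant
Chloramphenicol 0.12 μg/mL: ≤ 0.12 μg/mL → susceptible
Ampicillin: 16 μg/mL is ≥ 0.5 μg/mL → R
Trimethoprim-sulfamethoxazole: 0.03 μg/mL is ≤ 0.12 μg/mL ⇒ Susceptible
Susceptible: 3/5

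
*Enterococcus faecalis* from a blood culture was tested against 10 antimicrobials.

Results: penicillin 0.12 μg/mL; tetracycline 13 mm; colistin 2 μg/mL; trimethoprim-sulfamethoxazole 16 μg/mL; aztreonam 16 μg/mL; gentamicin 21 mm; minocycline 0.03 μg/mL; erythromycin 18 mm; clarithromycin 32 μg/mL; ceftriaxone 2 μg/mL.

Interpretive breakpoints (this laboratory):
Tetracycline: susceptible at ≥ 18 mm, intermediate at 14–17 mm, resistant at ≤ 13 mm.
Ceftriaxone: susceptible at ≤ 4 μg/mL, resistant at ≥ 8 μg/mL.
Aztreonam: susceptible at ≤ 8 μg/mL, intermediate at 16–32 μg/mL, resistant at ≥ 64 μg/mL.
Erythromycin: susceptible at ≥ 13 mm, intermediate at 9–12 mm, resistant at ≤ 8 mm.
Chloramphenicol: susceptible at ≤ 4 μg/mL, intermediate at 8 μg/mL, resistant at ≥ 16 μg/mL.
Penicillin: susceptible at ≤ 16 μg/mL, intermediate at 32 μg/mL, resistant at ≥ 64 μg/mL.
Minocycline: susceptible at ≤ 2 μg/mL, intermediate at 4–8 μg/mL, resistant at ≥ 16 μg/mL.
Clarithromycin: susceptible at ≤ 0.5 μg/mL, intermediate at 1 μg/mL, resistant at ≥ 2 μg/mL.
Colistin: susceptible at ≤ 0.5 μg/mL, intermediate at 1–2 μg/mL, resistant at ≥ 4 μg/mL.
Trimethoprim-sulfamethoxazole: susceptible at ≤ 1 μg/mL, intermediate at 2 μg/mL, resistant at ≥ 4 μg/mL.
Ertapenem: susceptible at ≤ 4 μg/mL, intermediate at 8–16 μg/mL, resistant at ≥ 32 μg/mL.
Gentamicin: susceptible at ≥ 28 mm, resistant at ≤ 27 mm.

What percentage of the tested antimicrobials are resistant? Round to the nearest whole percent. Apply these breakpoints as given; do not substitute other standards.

40%

Penicillin 0.12 μg/mL: ≤ 16 μg/mL → Susceptible
Tetracycline (13 mm) ≤ 13 mm ⇒ R
Colistin: 2 μg/mL is in 1–2 μg/mL ⇒ intermediate
Trimethoprim-sulfamethoxazole 16 μg/mL: ≥ 4 μg/mL ⇒ Resistant
Aztreonam: 16 μg/mL is in 16–32 μg/mL → I
Gentamicin: 21 mm is ≤ 27 mm — resistant
Minocycline (0.03 μg/mL) ≤ 2 μg/mL → Susceptible
Erythromycin: 18 mm is ≥ 13 mm — Susceptible
Clarithromycin: 32 μg/mL is ≥ 2 μg/mL — R
Ceftriaxone 2 μg/mL: ≤ 4 μg/mL → susceptible
Resistant: 4/10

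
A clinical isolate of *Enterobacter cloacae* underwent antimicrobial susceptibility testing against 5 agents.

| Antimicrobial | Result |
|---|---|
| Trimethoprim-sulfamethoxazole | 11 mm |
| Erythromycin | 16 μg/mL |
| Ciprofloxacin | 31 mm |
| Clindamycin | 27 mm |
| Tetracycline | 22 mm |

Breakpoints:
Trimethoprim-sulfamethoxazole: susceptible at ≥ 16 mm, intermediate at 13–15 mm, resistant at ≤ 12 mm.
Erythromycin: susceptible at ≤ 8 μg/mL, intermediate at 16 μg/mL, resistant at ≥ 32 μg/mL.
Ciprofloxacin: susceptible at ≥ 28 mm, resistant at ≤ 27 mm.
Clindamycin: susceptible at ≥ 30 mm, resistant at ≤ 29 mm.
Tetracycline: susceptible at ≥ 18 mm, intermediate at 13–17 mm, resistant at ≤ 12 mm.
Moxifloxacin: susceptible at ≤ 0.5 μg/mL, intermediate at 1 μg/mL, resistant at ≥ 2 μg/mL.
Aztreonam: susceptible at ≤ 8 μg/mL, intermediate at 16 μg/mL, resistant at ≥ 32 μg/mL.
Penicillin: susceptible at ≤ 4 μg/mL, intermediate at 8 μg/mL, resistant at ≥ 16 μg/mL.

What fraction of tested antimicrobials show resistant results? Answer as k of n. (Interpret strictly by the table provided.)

2 of 5

Trimethoprim-sulfamethoxazole (11 mm) ≤ 12 mm → resistant
Erythromycin: 16 μg/mL is = 16 μg/mL ⇒ intermediate
Ciprofloxacin 31 mm: ≥ 28 mm — Susceptible
Clindamycin: 27 mm is ≤ 29 mm ⇒ Resistant
Tetracycline 22 mm: ≥ 18 mm ⇒ S
Resistant: 2/5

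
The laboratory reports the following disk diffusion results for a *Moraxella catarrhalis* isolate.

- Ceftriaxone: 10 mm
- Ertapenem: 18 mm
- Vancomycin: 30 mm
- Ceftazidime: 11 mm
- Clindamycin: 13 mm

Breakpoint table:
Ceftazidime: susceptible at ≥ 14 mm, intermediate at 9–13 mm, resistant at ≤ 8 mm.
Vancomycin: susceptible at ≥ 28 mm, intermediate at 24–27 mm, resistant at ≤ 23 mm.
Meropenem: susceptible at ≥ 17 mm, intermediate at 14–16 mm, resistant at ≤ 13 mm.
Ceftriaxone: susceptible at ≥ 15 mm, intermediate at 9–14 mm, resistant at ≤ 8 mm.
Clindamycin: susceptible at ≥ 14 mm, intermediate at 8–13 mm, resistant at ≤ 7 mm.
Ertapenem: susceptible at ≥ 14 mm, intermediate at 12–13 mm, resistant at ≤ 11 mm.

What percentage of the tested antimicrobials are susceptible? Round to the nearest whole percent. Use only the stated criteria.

40%

Ceftriaxone (10 mm) in 9–14 mm — I
Ertapenem: 18 mm is ≥ 14 mm — susceptible
Vancomycin: 30 mm is ≥ 28 mm ⇒ Susceptible
Ceftazidime (11 mm) in 9–13 mm ⇒ intermediate
Clindamycin 13 mm: in 8–13 mm — intermediate
Susceptible: 2/5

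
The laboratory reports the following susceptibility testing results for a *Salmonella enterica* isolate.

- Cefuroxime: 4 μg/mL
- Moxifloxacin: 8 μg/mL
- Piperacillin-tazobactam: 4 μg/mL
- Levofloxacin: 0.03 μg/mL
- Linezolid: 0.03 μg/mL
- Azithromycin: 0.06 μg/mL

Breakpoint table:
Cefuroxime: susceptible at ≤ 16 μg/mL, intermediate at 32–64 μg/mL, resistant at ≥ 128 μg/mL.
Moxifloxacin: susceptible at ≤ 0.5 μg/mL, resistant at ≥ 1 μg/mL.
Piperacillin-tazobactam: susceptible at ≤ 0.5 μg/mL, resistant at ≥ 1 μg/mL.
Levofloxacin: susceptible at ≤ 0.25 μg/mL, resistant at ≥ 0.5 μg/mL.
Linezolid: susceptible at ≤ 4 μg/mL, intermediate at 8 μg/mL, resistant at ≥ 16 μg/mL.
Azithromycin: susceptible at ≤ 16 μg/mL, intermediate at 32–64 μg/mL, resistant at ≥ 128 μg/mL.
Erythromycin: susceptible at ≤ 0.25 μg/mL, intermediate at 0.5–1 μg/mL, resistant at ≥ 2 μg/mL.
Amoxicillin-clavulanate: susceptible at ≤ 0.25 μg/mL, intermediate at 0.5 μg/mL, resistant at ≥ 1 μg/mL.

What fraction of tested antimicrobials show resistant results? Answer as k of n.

Cefuroxime 4 μg/mL: ≤ 16 μg/mL ⇒ S
Moxifloxacin: 8 μg/mL is ≥ 1 μg/mL ⇒ Resistant
Piperacillin-tazobactam 4 μg/mL: ≥ 1 μg/mL — resistant
Levofloxacin (0.03 μg/mL) ≤ 0.25 μg/mL — S
Linezolid: 0.03 μg/mL is ≤ 4 μg/mL → susceptible
Azithromycin: 0.06 μg/mL is ≤ 16 μg/mL — susceptible
Resistant: 2/6

2 of 6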